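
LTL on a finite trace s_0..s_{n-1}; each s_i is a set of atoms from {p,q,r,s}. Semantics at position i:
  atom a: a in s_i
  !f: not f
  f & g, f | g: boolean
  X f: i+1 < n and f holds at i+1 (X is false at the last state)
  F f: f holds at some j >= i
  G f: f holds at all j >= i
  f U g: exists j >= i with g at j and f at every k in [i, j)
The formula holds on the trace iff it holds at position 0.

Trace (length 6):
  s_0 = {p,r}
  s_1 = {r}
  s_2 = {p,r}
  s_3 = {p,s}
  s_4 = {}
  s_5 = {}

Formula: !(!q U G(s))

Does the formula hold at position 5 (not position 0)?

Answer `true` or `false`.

Answer: true

Derivation:
s_0={p,r}: !(!q U G(s))=True (!q U G(s))=False !q=True q=False G(s)=False s=False
s_1={r}: !(!q U G(s))=True (!q U G(s))=False !q=True q=False G(s)=False s=False
s_2={p,r}: !(!q U G(s))=True (!q U G(s))=False !q=True q=False G(s)=False s=False
s_3={p,s}: !(!q U G(s))=True (!q U G(s))=False !q=True q=False G(s)=False s=True
s_4={}: !(!q U G(s))=True (!q U G(s))=False !q=True q=False G(s)=False s=False
s_5={}: !(!q U G(s))=True (!q U G(s))=False !q=True q=False G(s)=False s=False
Evaluating at position 5: result = True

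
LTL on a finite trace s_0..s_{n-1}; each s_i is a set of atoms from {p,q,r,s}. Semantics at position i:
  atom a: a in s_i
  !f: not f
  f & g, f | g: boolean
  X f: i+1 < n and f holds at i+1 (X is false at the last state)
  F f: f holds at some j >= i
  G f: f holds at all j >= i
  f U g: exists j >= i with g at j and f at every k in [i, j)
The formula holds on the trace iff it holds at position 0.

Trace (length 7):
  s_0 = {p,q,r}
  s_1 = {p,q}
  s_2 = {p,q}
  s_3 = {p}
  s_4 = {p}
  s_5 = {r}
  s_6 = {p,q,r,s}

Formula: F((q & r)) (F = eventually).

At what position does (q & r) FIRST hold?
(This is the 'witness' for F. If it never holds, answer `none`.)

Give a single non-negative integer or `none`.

Answer: 0

Derivation:
s_0={p,q,r}: (q & r)=True q=True r=True
s_1={p,q}: (q & r)=False q=True r=False
s_2={p,q}: (q & r)=False q=True r=False
s_3={p}: (q & r)=False q=False r=False
s_4={p}: (q & r)=False q=False r=False
s_5={r}: (q & r)=False q=False r=True
s_6={p,q,r,s}: (q & r)=True q=True r=True
F((q & r)) holds; first witness at position 0.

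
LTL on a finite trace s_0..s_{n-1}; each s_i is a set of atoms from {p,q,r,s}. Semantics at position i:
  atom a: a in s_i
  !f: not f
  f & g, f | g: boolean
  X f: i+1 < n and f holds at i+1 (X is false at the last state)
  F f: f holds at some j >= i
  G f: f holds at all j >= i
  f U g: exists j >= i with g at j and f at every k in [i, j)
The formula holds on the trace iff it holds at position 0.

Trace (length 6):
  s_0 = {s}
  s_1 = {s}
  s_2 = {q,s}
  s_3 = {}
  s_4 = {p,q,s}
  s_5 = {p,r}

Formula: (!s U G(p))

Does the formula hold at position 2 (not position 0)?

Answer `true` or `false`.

Answer: false

Derivation:
s_0={s}: (!s U G(p))=False !s=False s=True G(p)=False p=False
s_1={s}: (!s U G(p))=False !s=False s=True G(p)=False p=False
s_2={q,s}: (!s U G(p))=False !s=False s=True G(p)=False p=False
s_3={}: (!s U G(p))=True !s=True s=False G(p)=False p=False
s_4={p,q,s}: (!s U G(p))=True !s=False s=True G(p)=True p=True
s_5={p,r}: (!s U G(p))=True !s=True s=False G(p)=True p=True
Evaluating at position 2: result = False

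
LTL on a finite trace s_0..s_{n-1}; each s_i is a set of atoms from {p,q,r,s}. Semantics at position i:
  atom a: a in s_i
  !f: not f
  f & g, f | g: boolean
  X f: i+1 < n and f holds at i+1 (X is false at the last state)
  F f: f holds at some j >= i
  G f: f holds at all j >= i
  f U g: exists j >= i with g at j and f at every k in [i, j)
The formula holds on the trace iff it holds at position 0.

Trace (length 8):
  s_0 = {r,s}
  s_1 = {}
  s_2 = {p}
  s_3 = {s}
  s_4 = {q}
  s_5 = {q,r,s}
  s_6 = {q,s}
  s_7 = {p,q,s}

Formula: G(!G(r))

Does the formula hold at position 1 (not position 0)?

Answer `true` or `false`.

Answer: true

Derivation:
s_0={r,s}: G(!G(r))=True !G(r)=True G(r)=False r=True
s_1={}: G(!G(r))=True !G(r)=True G(r)=False r=False
s_2={p}: G(!G(r))=True !G(r)=True G(r)=False r=False
s_3={s}: G(!G(r))=True !G(r)=True G(r)=False r=False
s_4={q}: G(!G(r))=True !G(r)=True G(r)=False r=False
s_5={q,r,s}: G(!G(r))=True !G(r)=True G(r)=False r=True
s_6={q,s}: G(!G(r))=True !G(r)=True G(r)=False r=False
s_7={p,q,s}: G(!G(r))=True !G(r)=True G(r)=False r=False
Evaluating at position 1: result = True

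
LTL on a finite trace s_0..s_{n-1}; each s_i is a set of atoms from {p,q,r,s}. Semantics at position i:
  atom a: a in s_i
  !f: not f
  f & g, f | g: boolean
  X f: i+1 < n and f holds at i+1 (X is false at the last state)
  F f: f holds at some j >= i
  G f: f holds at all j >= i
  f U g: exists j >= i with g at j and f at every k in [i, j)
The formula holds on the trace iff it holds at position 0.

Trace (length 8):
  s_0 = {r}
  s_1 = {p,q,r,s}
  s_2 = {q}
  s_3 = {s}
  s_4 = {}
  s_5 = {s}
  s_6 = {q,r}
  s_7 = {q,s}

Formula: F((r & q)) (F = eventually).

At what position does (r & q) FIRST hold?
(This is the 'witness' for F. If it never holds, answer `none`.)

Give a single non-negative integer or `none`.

s_0={r}: (r & q)=False r=True q=False
s_1={p,q,r,s}: (r & q)=True r=True q=True
s_2={q}: (r & q)=False r=False q=True
s_3={s}: (r & q)=False r=False q=False
s_4={}: (r & q)=False r=False q=False
s_5={s}: (r & q)=False r=False q=False
s_6={q,r}: (r & q)=True r=True q=True
s_7={q,s}: (r & q)=False r=False q=True
F((r & q)) holds; first witness at position 1.

Answer: 1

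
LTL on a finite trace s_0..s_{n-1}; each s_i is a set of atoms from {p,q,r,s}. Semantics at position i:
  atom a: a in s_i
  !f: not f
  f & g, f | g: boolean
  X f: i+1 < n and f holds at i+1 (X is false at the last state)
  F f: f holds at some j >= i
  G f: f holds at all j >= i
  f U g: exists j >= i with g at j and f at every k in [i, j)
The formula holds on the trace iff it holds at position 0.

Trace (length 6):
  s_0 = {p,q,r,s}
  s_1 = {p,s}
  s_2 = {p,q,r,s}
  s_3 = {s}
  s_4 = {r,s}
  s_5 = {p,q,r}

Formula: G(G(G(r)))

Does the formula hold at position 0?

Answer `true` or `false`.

Answer: false

Derivation:
s_0={p,q,r,s}: G(G(G(r)))=False G(G(r))=False G(r)=False r=True
s_1={p,s}: G(G(G(r)))=False G(G(r))=False G(r)=False r=False
s_2={p,q,r,s}: G(G(G(r)))=False G(G(r))=False G(r)=False r=True
s_3={s}: G(G(G(r)))=False G(G(r))=False G(r)=False r=False
s_4={r,s}: G(G(G(r)))=True G(G(r))=True G(r)=True r=True
s_5={p,q,r}: G(G(G(r)))=True G(G(r))=True G(r)=True r=True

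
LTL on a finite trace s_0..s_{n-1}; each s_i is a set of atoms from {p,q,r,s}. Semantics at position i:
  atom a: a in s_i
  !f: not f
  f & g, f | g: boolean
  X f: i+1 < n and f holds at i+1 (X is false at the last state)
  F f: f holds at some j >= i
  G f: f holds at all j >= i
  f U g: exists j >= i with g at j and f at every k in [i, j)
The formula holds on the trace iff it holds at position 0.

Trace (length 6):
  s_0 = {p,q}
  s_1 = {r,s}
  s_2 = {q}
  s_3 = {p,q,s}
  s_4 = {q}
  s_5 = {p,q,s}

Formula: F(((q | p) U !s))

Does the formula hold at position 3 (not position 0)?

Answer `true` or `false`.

Answer: true

Derivation:
s_0={p,q}: F(((q | p) U !s))=True ((q | p) U !s)=True (q | p)=True q=True p=True !s=True s=False
s_1={r,s}: F(((q | p) U !s))=True ((q | p) U !s)=False (q | p)=False q=False p=False !s=False s=True
s_2={q}: F(((q | p) U !s))=True ((q | p) U !s)=True (q | p)=True q=True p=False !s=True s=False
s_3={p,q,s}: F(((q | p) U !s))=True ((q | p) U !s)=True (q | p)=True q=True p=True !s=False s=True
s_4={q}: F(((q | p) U !s))=True ((q | p) U !s)=True (q | p)=True q=True p=False !s=True s=False
s_5={p,q,s}: F(((q | p) U !s))=False ((q | p) U !s)=False (q | p)=True q=True p=True !s=False s=True
Evaluating at position 3: result = True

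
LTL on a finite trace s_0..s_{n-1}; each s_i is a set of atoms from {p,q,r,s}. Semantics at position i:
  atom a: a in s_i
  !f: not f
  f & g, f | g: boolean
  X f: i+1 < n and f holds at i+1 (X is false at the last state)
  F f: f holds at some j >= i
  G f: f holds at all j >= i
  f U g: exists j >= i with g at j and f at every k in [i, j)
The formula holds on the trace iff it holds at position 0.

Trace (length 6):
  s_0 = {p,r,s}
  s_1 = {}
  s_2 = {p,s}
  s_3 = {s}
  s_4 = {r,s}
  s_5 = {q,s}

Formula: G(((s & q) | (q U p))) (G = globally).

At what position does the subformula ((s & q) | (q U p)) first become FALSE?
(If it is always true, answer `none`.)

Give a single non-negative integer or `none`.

Answer: 1

Derivation:
s_0={p,r,s}: ((s & q) | (q U p))=True (s & q)=False s=True q=False (q U p)=True p=True
s_1={}: ((s & q) | (q U p))=False (s & q)=False s=False q=False (q U p)=False p=False
s_2={p,s}: ((s & q) | (q U p))=True (s & q)=False s=True q=False (q U p)=True p=True
s_3={s}: ((s & q) | (q U p))=False (s & q)=False s=True q=False (q U p)=False p=False
s_4={r,s}: ((s & q) | (q U p))=False (s & q)=False s=True q=False (q U p)=False p=False
s_5={q,s}: ((s & q) | (q U p))=True (s & q)=True s=True q=True (q U p)=False p=False
G(((s & q) | (q U p))) holds globally = False
First violation at position 1.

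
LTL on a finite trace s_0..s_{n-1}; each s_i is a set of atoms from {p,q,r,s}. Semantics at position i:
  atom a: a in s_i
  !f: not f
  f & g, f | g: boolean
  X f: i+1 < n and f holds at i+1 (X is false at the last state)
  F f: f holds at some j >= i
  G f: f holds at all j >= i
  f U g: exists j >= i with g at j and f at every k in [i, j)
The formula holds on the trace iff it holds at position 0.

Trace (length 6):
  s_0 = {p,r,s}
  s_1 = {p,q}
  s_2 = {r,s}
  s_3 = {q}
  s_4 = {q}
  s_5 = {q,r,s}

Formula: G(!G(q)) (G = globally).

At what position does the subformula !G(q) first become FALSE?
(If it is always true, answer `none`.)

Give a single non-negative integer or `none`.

Answer: 3

Derivation:
s_0={p,r,s}: !G(q)=True G(q)=False q=False
s_1={p,q}: !G(q)=True G(q)=False q=True
s_2={r,s}: !G(q)=True G(q)=False q=False
s_3={q}: !G(q)=False G(q)=True q=True
s_4={q}: !G(q)=False G(q)=True q=True
s_5={q,r,s}: !G(q)=False G(q)=True q=True
G(!G(q)) holds globally = False
First violation at position 3.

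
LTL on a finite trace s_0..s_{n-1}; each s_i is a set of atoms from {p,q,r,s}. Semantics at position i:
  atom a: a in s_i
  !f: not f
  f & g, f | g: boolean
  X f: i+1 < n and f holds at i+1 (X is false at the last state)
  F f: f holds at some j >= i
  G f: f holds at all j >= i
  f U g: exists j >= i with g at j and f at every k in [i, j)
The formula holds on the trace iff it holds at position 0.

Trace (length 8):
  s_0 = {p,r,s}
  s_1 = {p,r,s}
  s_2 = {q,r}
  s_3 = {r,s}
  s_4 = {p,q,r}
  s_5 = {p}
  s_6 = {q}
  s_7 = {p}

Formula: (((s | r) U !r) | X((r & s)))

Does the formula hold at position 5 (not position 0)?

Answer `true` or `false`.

Answer: true

Derivation:
s_0={p,r,s}: (((s | r) U !r) | X((r & s)))=True ((s | r) U !r)=True (s | r)=True s=True r=True !r=False X((r & s))=True (r & s)=True
s_1={p,r,s}: (((s | r) U !r) | X((r & s)))=True ((s | r) U !r)=True (s | r)=True s=True r=True !r=False X((r & s))=False (r & s)=True
s_2={q,r}: (((s | r) U !r) | X((r & s)))=True ((s | r) U !r)=True (s | r)=True s=False r=True !r=False X((r & s))=True (r & s)=False
s_3={r,s}: (((s | r) U !r) | X((r & s)))=True ((s | r) U !r)=True (s | r)=True s=True r=True !r=False X((r & s))=False (r & s)=True
s_4={p,q,r}: (((s | r) U !r) | X((r & s)))=True ((s | r) U !r)=True (s | r)=True s=False r=True !r=False X((r & s))=False (r & s)=False
s_5={p}: (((s | r) U !r) | X((r & s)))=True ((s | r) U !r)=True (s | r)=False s=False r=False !r=True X((r & s))=False (r & s)=False
s_6={q}: (((s | r) U !r) | X((r & s)))=True ((s | r) U !r)=True (s | r)=False s=False r=False !r=True X((r & s))=False (r & s)=False
s_7={p}: (((s | r) U !r) | X((r & s)))=True ((s | r) U !r)=True (s | r)=False s=False r=False !r=True X((r & s))=False (r & s)=False
Evaluating at position 5: result = True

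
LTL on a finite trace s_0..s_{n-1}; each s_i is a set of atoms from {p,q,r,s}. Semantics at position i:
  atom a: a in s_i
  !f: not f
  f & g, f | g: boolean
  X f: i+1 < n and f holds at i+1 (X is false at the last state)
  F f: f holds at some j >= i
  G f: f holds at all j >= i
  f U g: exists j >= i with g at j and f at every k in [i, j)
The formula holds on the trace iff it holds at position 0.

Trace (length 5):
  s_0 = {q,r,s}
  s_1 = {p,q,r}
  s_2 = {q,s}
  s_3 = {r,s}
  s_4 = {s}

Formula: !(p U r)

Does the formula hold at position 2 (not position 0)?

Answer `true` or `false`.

s_0={q,r,s}: !(p U r)=False (p U r)=True p=False r=True
s_1={p,q,r}: !(p U r)=False (p U r)=True p=True r=True
s_2={q,s}: !(p U r)=True (p U r)=False p=False r=False
s_3={r,s}: !(p U r)=False (p U r)=True p=False r=True
s_4={s}: !(p U r)=True (p U r)=False p=False r=False
Evaluating at position 2: result = True

Answer: true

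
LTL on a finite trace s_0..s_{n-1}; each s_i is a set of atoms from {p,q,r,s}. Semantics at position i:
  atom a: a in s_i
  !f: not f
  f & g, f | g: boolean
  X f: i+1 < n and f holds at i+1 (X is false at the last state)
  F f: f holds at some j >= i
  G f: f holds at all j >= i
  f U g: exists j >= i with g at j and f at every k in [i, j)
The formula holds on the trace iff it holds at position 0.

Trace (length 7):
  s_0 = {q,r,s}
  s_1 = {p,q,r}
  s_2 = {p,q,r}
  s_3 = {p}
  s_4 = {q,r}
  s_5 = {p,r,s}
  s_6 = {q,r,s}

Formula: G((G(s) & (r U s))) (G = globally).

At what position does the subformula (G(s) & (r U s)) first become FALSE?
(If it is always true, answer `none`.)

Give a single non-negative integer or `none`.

s_0={q,r,s}: (G(s) & (r U s))=False G(s)=False s=True (r U s)=True r=True
s_1={p,q,r}: (G(s) & (r U s))=False G(s)=False s=False (r U s)=False r=True
s_2={p,q,r}: (G(s) & (r U s))=False G(s)=False s=False (r U s)=False r=True
s_3={p}: (G(s) & (r U s))=False G(s)=False s=False (r U s)=False r=False
s_4={q,r}: (G(s) & (r U s))=False G(s)=False s=False (r U s)=True r=True
s_5={p,r,s}: (G(s) & (r U s))=True G(s)=True s=True (r U s)=True r=True
s_6={q,r,s}: (G(s) & (r U s))=True G(s)=True s=True (r U s)=True r=True
G((G(s) & (r U s))) holds globally = False
First violation at position 0.

Answer: 0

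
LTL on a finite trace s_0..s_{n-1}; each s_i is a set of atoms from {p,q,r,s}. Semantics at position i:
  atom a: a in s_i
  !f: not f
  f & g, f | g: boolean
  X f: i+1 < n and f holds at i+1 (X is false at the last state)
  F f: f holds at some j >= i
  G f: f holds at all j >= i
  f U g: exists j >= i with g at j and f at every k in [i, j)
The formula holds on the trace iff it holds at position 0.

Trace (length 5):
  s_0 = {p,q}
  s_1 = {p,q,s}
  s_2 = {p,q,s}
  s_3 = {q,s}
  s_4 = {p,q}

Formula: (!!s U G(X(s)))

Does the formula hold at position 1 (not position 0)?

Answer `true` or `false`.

s_0={p,q}: (!!s U G(X(s)))=False !!s=False !s=True s=False G(X(s))=False X(s)=True
s_1={p,q,s}: (!!s U G(X(s)))=False !!s=True !s=False s=True G(X(s))=False X(s)=True
s_2={p,q,s}: (!!s U G(X(s)))=False !!s=True !s=False s=True G(X(s))=False X(s)=True
s_3={q,s}: (!!s U G(X(s)))=False !!s=True !s=False s=True G(X(s))=False X(s)=False
s_4={p,q}: (!!s U G(X(s)))=False !!s=False !s=True s=False G(X(s))=False X(s)=False
Evaluating at position 1: result = False

Answer: false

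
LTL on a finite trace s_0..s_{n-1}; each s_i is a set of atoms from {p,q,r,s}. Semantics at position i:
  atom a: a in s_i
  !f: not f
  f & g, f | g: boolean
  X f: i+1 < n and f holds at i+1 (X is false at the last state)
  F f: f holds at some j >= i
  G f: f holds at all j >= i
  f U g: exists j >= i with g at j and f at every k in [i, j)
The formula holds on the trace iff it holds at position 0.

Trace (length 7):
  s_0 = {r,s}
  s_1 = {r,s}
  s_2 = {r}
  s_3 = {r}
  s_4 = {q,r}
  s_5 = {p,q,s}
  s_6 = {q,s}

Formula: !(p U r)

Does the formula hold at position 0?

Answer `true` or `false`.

Answer: false

Derivation:
s_0={r,s}: !(p U r)=False (p U r)=True p=False r=True
s_1={r,s}: !(p U r)=False (p U r)=True p=False r=True
s_2={r}: !(p U r)=False (p U r)=True p=False r=True
s_3={r}: !(p U r)=False (p U r)=True p=False r=True
s_4={q,r}: !(p U r)=False (p U r)=True p=False r=True
s_5={p,q,s}: !(p U r)=True (p U r)=False p=True r=False
s_6={q,s}: !(p U r)=True (p U r)=False p=False r=False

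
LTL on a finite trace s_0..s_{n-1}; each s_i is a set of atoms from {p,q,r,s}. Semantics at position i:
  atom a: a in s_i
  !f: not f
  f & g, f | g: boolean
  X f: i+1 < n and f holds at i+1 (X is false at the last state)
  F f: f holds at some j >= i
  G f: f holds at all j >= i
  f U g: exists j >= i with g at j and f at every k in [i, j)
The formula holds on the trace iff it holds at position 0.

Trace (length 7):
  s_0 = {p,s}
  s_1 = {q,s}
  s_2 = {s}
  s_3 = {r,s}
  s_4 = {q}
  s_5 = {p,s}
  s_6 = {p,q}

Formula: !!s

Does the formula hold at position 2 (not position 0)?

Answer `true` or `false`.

Answer: true

Derivation:
s_0={p,s}: !!s=True !s=False s=True
s_1={q,s}: !!s=True !s=False s=True
s_2={s}: !!s=True !s=False s=True
s_3={r,s}: !!s=True !s=False s=True
s_4={q}: !!s=False !s=True s=False
s_5={p,s}: !!s=True !s=False s=True
s_6={p,q}: !!s=False !s=True s=False
Evaluating at position 2: result = True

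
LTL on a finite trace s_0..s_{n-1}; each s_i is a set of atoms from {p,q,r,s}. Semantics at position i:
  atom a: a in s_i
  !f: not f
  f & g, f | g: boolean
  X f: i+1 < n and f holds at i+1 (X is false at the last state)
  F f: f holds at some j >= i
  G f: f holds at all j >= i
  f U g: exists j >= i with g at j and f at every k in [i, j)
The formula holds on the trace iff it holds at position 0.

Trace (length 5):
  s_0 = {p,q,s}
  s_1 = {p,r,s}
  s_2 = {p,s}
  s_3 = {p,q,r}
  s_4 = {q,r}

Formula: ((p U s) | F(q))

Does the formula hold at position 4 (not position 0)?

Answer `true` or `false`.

Answer: true

Derivation:
s_0={p,q,s}: ((p U s) | F(q))=True (p U s)=True p=True s=True F(q)=True q=True
s_1={p,r,s}: ((p U s) | F(q))=True (p U s)=True p=True s=True F(q)=True q=False
s_2={p,s}: ((p U s) | F(q))=True (p U s)=True p=True s=True F(q)=True q=False
s_3={p,q,r}: ((p U s) | F(q))=True (p U s)=False p=True s=False F(q)=True q=True
s_4={q,r}: ((p U s) | F(q))=True (p U s)=False p=False s=False F(q)=True q=True
Evaluating at position 4: result = True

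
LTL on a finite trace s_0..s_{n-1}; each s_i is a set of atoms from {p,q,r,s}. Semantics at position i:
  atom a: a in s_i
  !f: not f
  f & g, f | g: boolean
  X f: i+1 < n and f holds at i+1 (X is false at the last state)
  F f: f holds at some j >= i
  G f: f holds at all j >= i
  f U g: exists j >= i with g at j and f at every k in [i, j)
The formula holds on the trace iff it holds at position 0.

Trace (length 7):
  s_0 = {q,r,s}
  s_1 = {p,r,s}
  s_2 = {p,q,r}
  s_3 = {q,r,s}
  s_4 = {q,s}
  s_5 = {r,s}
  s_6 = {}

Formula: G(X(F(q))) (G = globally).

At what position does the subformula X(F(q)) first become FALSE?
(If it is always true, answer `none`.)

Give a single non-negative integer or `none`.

Answer: 4

Derivation:
s_0={q,r,s}: X(F(q))=True F(q)=True q=True
s_1={p,r,s}: X(F(q))=True F(q)=True q=False
s_2={p,q,r}: X(F(q))=True F(q)=True q=True
s_3={q,r,s}: X(F(q))=True F(q)=True q=True
s_4={q,s}: X(F(q))=False F(q)=True q=True
s_5={r,s}: X(F(q))=False F(q)=False q=False
s_6={}: X(F(q))=False F(q)=False q=False
G(X(F(q))) holds globally = False
First violation at position 4.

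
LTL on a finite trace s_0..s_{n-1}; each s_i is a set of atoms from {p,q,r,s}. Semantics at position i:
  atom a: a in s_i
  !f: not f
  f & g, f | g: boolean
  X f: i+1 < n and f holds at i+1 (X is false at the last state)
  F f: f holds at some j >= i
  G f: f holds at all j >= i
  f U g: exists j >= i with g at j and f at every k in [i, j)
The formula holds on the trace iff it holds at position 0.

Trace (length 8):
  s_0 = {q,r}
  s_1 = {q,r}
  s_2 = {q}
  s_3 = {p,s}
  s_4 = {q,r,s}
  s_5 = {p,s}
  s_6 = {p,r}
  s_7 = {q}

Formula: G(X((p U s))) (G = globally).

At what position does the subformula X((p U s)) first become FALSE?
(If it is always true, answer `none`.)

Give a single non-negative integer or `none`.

s_0={q,r}: X((p U s))=False (p U s)=False p=False s=False
s_1={q,r}: X((p U s))=False (p U s)=False p=False s=False
s_2={q}: X((p U s))=True (p U s)=False p=False s=False
s_3={p,s}: X((p U s))=True (p U s)=True p=True s=True
s_4={q,r,s}: X((p U s))=True (p U s)=True p=False s=True
s_5={p,s}: X((p U s))=False (p U s)=True p=True s=True
s_6={p,r}: X((p U s))=False (p U s)=False p=True s=False
s_7={q}: X((p U s))=False (p U s)=False p=False s=False
G(X((p U s))) holds globally = False
First violation at position 0.

Answer: 0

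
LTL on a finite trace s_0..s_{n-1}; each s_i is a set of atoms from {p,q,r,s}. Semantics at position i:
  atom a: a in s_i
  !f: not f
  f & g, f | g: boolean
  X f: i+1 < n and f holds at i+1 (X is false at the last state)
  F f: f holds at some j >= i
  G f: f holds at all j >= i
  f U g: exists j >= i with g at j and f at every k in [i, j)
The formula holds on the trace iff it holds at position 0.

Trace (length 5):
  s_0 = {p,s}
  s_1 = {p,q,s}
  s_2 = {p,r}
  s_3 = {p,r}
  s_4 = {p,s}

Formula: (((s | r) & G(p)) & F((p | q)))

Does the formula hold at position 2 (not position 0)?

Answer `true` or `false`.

s_0={p,s}: (((s | r) & G(p)) & F((p | q)))=True ((s | r) & G(p))=True (s | r)=True s=True r=False G(p)=True p=True F((p | q))=True (p | q)=True q=False
s_1={p,q,s}: (((s | r) & G(p)) & F((p | q)))=True ((s | r) & G(p))=True (s | r)=True s=True r=False G(p)=True p=True F((p | q))=True (p | q)=True q=True
s_2={p,r}: (((s | r) & G(p)) & F((p | q)))=True ((s | r) & G(p))=True (s | r)=True s=False r=True G(p)=True p=True F((p | q))=True (p | q)=True q=False
s_3={p,r}: (((s | r) & G(p)) & F((p | q)))=True ((s | r) & G(p))=True (s | r)=True s=False r=True G(p)=True p=True F((p | q))=True (p | q)=True q=False
s_4={p,s}: (((s | r) & G(p)) & F((p | q)))=True ((s | r) & G(p))=True (s | r)=True s=True r=False G(p)=True p=True F((p | q))=True (p | q)=True q=False
Evaluating at position 2: result = True

Answer: true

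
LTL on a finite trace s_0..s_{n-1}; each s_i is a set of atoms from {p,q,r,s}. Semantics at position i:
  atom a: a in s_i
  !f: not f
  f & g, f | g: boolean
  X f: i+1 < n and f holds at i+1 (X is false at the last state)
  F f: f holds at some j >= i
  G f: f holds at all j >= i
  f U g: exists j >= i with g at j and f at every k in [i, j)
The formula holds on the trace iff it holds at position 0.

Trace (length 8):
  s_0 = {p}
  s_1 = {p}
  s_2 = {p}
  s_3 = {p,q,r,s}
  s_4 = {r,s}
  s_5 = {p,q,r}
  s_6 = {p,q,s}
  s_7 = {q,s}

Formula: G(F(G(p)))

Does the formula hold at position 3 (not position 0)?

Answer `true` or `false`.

Answer: false

Derivation:
s_0={p}: G(F(G(p)))=False F(G(p))=False G(p)=False p=True
s_1={p}: G(F(G(p)))=False F(G(p))=False G(p)=False p=True
s_2={p}: G(F(G(p)))=False F(G(p))=False G(p)=False p=True
s_3={p,q,r,s}: G(F(G(p)))=False F(G(p))=False G(p)=False p=True
s_4={r,s}: G(F(G(p)))=False F(G(p))=False G(p)=False p=False
s_5={p,q,r}: G(F(G(p)))=False F(G(p))=False G(p)=False p=True
s_6={p,q,s}: G(F(G(p)))=False F(G(p))=False G(p)=False p=True
s_7={q,s}: G(F(G(p)))=False F(G(p))=False G(p)=False p=False
Evaluating at position 3: result = False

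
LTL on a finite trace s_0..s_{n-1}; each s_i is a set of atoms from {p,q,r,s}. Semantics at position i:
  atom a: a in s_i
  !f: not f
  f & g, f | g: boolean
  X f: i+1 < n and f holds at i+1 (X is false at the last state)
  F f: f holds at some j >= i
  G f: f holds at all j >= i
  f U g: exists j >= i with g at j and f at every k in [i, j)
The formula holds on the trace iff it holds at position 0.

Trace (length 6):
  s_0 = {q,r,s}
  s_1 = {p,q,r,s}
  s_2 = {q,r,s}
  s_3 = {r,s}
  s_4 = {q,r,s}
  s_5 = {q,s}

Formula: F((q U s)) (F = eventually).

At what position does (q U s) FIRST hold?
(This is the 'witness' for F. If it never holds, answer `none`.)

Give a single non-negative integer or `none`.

s_0={q,r,s}: (q U s)=True q=True s=True
s_1={p,q,r,s}: (q U s)=True q=True s=True
s_2={q,r,s}: (q U s)=True q=True s=True
s_3={r,s}: (q U s)=True q=False s=True
s_4={q,r,s}: (q U s)=True q=True s=True
s_5={q,s}: (q U s)=True q=True s=True
F((q U s)) holds; first witness at position 0.

Answer: 0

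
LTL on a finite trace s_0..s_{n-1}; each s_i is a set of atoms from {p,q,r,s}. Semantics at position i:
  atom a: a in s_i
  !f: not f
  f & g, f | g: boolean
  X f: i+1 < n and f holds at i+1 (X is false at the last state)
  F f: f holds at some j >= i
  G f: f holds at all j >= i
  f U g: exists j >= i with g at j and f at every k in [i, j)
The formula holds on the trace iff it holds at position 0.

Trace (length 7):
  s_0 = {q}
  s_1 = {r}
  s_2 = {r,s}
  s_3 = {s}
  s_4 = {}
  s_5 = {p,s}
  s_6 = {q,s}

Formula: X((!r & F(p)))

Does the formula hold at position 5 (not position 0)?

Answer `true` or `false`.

Answer: false

Derivation:
s_0={q}: X((!r & F(p)))=False (!r & F(p))=True !r=True r=False F(p)=True p=False
s_1={r}: X((!r & F(p)))=False (!r & F(p))=False !r=False r=True F(p)=True p=False
s_2={r,s}: X((!r & F(p)))=True (!r & F(p))=False !r=False r=True F(p)=True p=False
s_3={s}: X((!r & F(p)))=True (!r & F(p))=True !r=True r=False F(p)=True p=False
s_4={}: X((!r & F(p)))=True (!r & F(p))=True !r=True r=False F(p)=True p=False
s_5={p,s}: X((!r & F(p)))=False (!r & F(p))=True !r=True r=False F(p)=True p=True
s_6={q,s}: X((!r & F(p)))=False (!r & F(p))=False !r=True r=False F(p)=False p=False
Evaluating at position 5: result = False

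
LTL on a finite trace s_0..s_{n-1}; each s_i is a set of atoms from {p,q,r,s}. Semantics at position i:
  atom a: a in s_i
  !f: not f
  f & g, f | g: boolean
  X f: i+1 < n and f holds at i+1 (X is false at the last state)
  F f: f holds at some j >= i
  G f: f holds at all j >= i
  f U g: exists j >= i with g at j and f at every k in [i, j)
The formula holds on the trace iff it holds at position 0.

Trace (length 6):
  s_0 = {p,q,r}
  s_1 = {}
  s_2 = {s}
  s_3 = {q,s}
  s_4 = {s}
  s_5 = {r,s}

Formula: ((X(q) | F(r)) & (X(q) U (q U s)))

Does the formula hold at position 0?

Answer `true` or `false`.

Answer: false

Derivation:
s_0={p,q,r}: ((X(q) | F(r)) & (X(q) U (q U s)))=False (X(q) | F(r))=True X(q)=False q=True F(r)=True r=True (X(q) U (q U s))=False (q U s)=False s=False
s_1={}: ((X(q) | F(r)) & (X(q) U (q U s)))=False (X(q) | F(r))=True X(q)=False q=False F(r)=True r=False (X(q) U (q U s))=False (q U s)=False s=False
s_2={s}: ((X(q) | F(r)) & (X(q) U (q U s)))=True (X(q) | F(r))=True X(q)=True q=False F(r)=True r=False (X(q) U (q U s))=True (q U s)=True s=True
s_3={q,s}: ((X(q) | F(r)) & (X(q) U (q U s)))=True (X(q) | F(r))=True X(q)=False q=True F(r)=True r=False (X(q) U (q U s))=True (q U s)=True s=True
s_4={s}: ((X(q) | F(r)) & (X(q) U (q U s)))=True (X(q) | F(r))=True X(q)=False q=False F(r)=True r=False (X(q) U (q U s))=True (q U s)=True s=True
s_5={r,s}: ((X(q) | F(r)) & (X(q) U (q U s)))=True (X(q) | F(r))=True X(q)=False q=False F(r)=True r=True (X(q) U (q U s))=True (q U s)=True s=True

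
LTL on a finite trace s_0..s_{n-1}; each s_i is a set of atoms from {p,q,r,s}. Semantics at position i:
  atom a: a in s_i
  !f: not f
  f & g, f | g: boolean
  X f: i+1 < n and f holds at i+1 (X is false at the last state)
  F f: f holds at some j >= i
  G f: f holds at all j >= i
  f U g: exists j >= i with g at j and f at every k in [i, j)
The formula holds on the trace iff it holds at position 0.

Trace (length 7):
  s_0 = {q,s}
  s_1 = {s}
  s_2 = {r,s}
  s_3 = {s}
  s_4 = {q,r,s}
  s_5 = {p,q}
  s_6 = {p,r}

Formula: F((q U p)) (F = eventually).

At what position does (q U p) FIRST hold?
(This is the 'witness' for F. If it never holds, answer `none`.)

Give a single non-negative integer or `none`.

s_0={q,s}: (q U p)=False q=True p=False
s_1={s}: (q U p)=False q=False p=False
s_2={r,s}: (q U p)=False q=False p=False
s_3={s}: (q U p)=False q=False p=False
s_4={q,r,s}: (q U p)=True q=True p=False
s_5={p,q}: (q U p)=True q=True p=True
s_6={p,r}: (q U p)=True q=False p=True
F((q U p)) holds; first witness at position 4.

Answer: 4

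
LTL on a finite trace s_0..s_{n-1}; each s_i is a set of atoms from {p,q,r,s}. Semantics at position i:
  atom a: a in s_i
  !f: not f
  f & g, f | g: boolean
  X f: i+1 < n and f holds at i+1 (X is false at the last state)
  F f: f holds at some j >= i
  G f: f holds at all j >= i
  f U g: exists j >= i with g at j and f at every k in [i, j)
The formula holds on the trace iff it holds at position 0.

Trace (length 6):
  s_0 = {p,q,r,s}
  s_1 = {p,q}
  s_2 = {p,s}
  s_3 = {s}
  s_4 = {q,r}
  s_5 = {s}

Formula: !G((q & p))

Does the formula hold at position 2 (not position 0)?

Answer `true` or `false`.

s_0={p,q,r,s}: !G((q & p))=True G((q & p))=False (q & p)=True q=True p=True
s_1={p,q}: !G((q & p))=True G((q & p))=False (q & p)=True q=True p=True
s_2={p,s}: !G((q & p))=True G((q & p))=False (q & p)=False q=False p=True
s_3={s}: !G((q & p))=True G((q & p))=False (q & p)=False q=False p=False
s_4={q,r}: !G((q & p))=True G((q & p))=False (q & p)=False q=True p=False
s_5={s}: !G((q & p))=True G((q & p))=False (q & p)=False q=False p=False
Evaluating at position 2: result = True

Answer: true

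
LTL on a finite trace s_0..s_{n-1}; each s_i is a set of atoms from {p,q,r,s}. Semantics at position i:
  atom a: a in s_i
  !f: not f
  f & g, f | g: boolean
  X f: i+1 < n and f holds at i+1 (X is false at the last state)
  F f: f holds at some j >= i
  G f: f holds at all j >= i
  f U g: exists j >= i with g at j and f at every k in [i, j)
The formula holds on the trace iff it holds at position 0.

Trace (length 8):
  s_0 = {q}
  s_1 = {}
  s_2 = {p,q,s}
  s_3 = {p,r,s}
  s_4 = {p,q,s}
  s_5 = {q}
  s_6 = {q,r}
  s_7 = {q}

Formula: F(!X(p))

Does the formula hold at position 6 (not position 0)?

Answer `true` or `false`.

Answer: true

Derivation:
s_0={q}: F(!X(p))=True !X(p)=True X(p)=False p=False
s_1={}: F(!X(p))=True !X(p)=False X(p)=True p=False
s_2={p,q,s}: F(!X(p))=True !X(p)=False X(p)=True p=True
s_3={p,r,s}: F(!X(p))=True !X(p)=False X(p)=True p=True
s_4={p,q,s}: F(!X(p))=True !X(p)=True X(p)=False p=True
s_5={q}: F(!X(p))=True !X(p)=True X(p)=False p=False
s_6={q,r}: F(!X(p))=True !X(p)=True X(p)=False p=False
s_7={q}: F(!X(p))=True !X(p)=True X(p)=False p=False
Evaluating at position 6: result = True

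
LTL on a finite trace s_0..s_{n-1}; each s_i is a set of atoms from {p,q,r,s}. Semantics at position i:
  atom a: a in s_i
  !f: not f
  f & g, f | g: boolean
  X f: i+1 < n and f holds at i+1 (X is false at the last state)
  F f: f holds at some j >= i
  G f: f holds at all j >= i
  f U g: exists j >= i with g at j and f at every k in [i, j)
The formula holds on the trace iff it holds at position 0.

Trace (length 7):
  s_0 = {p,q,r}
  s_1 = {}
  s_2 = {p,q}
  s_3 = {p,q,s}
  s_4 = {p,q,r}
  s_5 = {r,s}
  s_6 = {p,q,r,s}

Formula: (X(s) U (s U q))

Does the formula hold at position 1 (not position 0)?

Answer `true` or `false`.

Answer: false

Derivation:
s_0={p,q,r}: (X(s) U (s U q))=True X(s)=False s=False (s U q)=True q=True
s_1={}: (X(s) U (s U q))=False X(s)=False s=False (s U q)=False q=False
s_2={p,q}: (X(s) U (s U q))=True X(s)=True s=False (s U q)=True q=True
s_3={p,q,s}: (X(s) U (s U q))=True X(s)=False s=True (s U q)=True q=True
s_4={p,q,r}: (X(s) U (s U q))=True X(s)=True s=False (s U q)=True q=True
s_5={r,s}: (X(s) U (s U q))=True X(s)=True s=True (s U q)=True q=False
s_6={p,q,r,s}: (X(s) U (s U q))=True X(s)=False s=True (s U q)=True q=True
Evaluating at position 1: result = False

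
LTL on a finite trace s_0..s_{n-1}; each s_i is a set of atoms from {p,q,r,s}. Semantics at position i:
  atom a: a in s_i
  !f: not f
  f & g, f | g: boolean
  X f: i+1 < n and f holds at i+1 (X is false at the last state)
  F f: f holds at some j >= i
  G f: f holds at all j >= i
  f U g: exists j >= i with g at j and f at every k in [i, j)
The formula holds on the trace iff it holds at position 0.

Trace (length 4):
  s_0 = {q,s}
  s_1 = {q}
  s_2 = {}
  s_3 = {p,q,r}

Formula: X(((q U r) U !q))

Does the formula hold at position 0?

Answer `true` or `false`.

s_0={q,s}: X(((q U r) U !q))=False ((q U r) U !q)=False (q U r)=False q=True r=False !q=False
s_1={q}: X(((q U r) U !q))=True ((q U r) U !q)=False (q U r)=False q=True r=False !q=False
s_2={}: X(((q U r) U !q))=False ((q U r) U !q)=True (q U r)=False q=False r=False !q=True
s_3={p,q,r}: X(((q U r) U !q))=False ((q U r) U !q)=False (q U r)=True q=True r=True !q=False

Answer: false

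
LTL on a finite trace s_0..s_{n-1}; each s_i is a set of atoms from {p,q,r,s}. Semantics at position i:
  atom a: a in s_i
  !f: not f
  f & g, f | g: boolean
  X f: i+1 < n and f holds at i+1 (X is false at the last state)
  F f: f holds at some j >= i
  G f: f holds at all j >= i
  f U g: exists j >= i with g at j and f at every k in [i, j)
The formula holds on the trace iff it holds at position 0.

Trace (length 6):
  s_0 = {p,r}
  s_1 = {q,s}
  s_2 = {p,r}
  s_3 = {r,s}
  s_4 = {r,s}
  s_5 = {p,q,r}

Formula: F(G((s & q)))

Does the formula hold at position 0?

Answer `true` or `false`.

s_0={p,r}: F(G((s & q)))=False G((s & q))=False (s & q)=False s=False q=False
s_1={q,s}: F(G((s & q)))=False G((s & q))=False (s & q)=True s=True q=True
s_2={p,r}: F(G((s & q)))=False G((s & q))=False (s & q)=False s=False q=False
s_3={r,s}: F(G((s & q)))=False G((s & q))=False (s & q)=False s=True q=False
s_4={r,s}: F(G((s & q)))=False G((s & q))=False (s & q)=False s=True q=False
s_5={p,q,r}: F(G((s & q)))=False G((s & q))=False (s & q)=False s=False q=True

Answer: false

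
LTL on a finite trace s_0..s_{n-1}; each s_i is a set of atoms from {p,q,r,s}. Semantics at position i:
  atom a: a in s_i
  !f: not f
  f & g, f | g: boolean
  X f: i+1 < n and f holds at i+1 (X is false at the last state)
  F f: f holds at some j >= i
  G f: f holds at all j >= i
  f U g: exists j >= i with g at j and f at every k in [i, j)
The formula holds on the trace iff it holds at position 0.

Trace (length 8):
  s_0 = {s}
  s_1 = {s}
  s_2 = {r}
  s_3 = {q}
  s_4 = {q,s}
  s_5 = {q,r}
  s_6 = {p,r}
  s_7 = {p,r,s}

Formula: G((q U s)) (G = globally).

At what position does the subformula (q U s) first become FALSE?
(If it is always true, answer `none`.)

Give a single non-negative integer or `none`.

s_0={s}: (q U s)=True q=False s=True
s_1={s}: (q U s)=True q=False s=True
s_2={r}: (q U s)=False q=False s=False
s_3={q}: (q U s)=True q=True s=False
s_4={q,s}: (q U s)=True q=True s=True
s_5={q,r}: (q U s)=False q=True s=False
s_6={p,r}: (q U s)=False q=False s=False
s_7={p,r,s}: (q U s)=True q=False s=True
G((q U s)) holds globally = False
First violation at position 2.

Answer: 2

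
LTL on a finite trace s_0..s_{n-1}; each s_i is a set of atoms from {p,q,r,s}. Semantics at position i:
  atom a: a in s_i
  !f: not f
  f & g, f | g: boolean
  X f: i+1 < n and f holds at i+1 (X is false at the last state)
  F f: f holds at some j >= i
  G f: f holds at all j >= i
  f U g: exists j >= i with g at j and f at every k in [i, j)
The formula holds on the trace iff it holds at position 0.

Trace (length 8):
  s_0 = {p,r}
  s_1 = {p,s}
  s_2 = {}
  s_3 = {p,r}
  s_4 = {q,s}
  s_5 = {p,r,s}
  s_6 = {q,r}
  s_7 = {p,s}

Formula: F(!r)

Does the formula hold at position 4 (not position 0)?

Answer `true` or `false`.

Answer: true

Derivation:
s_0={p,r}: F(!r)=True !r=False r=True
s_1={p,s}: F(!r)=True !r=True r=False
s_2={}: F(!r)=True !r=True r=False
s_3={p,r}: F(!r)=True !r=False r=True
s_4={q,s}: F(!r)=True !r=True r=False
s_5={p,r,s}: F(!r)=True !r=False r=True
s_6={q,r}: F(!r)=True !r=False r=True
s_7={p,s}: F(!r)=True !r=True r=False
Evaluating at position 4: result = True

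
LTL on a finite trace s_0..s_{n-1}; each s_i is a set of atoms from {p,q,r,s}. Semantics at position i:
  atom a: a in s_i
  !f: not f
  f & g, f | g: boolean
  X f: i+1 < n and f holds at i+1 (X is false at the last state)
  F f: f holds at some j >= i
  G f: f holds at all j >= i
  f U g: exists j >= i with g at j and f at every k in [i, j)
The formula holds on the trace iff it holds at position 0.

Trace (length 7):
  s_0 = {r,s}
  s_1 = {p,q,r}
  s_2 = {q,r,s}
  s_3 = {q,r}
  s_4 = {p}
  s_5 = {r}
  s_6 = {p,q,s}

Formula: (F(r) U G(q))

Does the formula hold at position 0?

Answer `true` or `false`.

Answer: true

Derivation:
s_0={r,s}: (F(r) U G(q))=True F(r)=True r=True G(q)=False q=False
s_1={p,q,r}: (F(r) U G(q))=True F(r)=True r=True G(q)=False q=True
s_2={q,r,s}: (F(r) U G(q))=True F(r)=True r=True G(q)=False q=True
s_3={q,r}: (F(r) U G(q))=True F(r)=True r=True G(q)=False q=True
s_4={p}: (F(r) U G(q))=True F(r)=True r=False G(q)=False q=False
s_5={r}: (F(r) U G(q))=True F(r)=True r=True G(q)=False q=False
s_6={p,q,s}: (F(r) U G(q))=True F(r)=False r=False G(q)=True q=True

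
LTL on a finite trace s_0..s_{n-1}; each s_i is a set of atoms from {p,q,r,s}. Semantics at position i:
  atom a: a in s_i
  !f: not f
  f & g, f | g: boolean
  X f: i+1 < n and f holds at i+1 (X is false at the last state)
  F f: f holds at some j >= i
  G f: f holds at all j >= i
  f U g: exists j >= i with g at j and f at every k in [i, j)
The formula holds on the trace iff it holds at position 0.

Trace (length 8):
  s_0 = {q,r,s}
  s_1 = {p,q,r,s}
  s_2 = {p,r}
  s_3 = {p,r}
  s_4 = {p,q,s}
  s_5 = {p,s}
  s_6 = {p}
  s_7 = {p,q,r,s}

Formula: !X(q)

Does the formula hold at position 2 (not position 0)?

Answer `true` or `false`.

Answer: true

Derivation:
s_0={q,r,s}: !X(q)=False X(q)=True q=True
s_1={p,q,r,s}: !X(q)=True X(q)=False q=True
s_2={p,r}: !X(q)=True X(q)=False q=False
s_3={p,r}: !X(q)=False X(q)=True q=False
s_4={p,q,s}: !X(q)=True X(q)=False q=True
s_5={p,s}: !X(q)=True X(q)=False q=False
s_6={p}: !X(q)=False X(q)=True q=False
s_7={p,q,r,s}: !X(q)=True X(q)=False q=True
Evaluating at position 2: result = True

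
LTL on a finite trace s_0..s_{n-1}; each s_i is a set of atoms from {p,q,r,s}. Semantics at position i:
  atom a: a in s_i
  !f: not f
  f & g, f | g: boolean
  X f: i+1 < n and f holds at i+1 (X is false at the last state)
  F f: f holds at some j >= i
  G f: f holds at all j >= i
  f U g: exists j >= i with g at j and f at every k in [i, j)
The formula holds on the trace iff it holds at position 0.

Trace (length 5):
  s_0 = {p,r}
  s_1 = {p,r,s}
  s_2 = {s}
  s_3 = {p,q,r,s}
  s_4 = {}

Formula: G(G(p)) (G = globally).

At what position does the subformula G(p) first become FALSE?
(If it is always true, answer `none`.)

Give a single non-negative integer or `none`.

Answer: 0

Derivation:
s_0={p,r}: G(p)=False p=True
s_1={p,r,s}: G(p)=False p=True
s_2={s}: G(p)=False p=False
s_3={p,q,r,s}: G(p)=False p=True
s_4={}: G(p)=False p=False
G(G(p)) holds globally = False
First violation at position 0.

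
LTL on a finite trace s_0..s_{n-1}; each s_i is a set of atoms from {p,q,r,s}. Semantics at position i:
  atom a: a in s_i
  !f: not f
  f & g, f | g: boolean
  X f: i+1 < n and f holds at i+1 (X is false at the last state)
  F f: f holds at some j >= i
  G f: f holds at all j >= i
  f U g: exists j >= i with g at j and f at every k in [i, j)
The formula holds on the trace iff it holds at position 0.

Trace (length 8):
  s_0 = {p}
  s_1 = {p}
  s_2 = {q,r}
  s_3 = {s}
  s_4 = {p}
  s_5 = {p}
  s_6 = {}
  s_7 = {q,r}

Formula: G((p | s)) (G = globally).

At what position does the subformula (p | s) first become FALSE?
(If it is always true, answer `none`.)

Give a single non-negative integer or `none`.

s_0={p}: (p | s)=True p=True s=False
s_1={p}: (p | s)=True p=True s=False
s_2={q,r}: (p | s)=False p=False s=False
s_3={s}: (p | s)=True p=False s=True
s_4={p}: (p | s)=True p=True s=False
s_5={p}: (p | s)=True p=True s=False
s_6={}: (p | s)=False p=False s=False
s_7={q,r}: (p | s)=False p=False s=False
G((p | s)) holds globally = False
First violation at position 2.

Answer: 2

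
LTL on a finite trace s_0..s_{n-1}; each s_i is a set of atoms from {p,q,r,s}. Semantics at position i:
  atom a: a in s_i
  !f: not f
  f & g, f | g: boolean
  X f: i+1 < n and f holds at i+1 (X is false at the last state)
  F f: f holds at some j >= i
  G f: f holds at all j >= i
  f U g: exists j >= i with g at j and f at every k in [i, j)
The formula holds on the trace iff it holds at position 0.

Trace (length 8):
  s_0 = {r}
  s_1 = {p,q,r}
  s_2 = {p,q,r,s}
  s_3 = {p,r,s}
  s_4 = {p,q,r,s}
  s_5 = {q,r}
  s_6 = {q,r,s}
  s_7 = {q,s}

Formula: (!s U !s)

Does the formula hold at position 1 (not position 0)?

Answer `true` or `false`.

Answer: true

Derivation:
s_0={r}: (!s U !s)=True !s=True s=False
s_1={p,q,r}: (!s U !s)=True !s=True s=False
s_2={p,q,r,s}: (!s U !s)=False !s=False s=True
s_3={p,r,s}: (!s U !s)=False !s=False s=True
s_4={p,q,r,s}: (!s U !s)=False !s=False s=True
s_5={q,r}: (!s U !s)=True !s=True s=False
s_6={q,r,s}: (!s U !s)=False !s=False s=True
s_7={q,s}: (!s U !s)=False !s=False s=True
Evaluating at position 1: result = True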